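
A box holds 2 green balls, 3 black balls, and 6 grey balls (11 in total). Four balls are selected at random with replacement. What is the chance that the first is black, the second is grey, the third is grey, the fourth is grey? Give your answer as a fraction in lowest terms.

648/14641

Multiply the conditional probability of each draw in order, with replacement (the composition resets each draw).
P = (3/11) · (6/11) · (6/11) · (6/11) = 648/14641 ≈ 0.0443.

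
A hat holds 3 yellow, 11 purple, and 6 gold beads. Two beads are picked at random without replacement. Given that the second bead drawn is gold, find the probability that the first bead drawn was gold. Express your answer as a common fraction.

P(first=gold and the second bead drawn is gold) = (6/20)·(5/19) = 3/38.
P(the second bead drawn is gold) = Σ over first color = 9/190 + 33/190 + 3/38 = 3/10.
By Bayes, P(first=gold | the second bead drawn is gold) = 3/38 / 3/10 = 5/19 ≈ 0.2632.

5/19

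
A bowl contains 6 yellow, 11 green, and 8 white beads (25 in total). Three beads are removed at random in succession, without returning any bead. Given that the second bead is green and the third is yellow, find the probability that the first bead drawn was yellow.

P(first=yellow and the second bead is green and the third is yellow) = (6/25)·(11/24)·(5/23) = 11/460.
P(E) = Σ over first color = 11/460 + 11/230 + 22/575 = 11/100.
By Bayes, P(first=yellow | E) = 11/460 / 11/100 = 5/23 ≈ 0.2174.

5/23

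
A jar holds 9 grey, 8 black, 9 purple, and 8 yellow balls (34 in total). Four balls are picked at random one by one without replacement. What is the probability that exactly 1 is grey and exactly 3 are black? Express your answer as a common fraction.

63/5797

Unordered draws without replacement: count favorable combinations over C(34,4).
Favorable = C(9,1) · C(8,3) · C(9,0) · C(8,0) = 504; total = C(34,4) = 46376.
P = 504/46376 = 63/5797 ≈ 0.0109.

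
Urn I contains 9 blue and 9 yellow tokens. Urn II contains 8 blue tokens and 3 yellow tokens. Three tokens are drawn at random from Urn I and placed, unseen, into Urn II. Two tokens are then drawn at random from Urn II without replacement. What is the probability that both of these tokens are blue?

692/1547

Condition on how many of the transferred tokens are blue (from Urn I: 9 blue of 18; then Urn II has 14 total).
  0 blue: C(9,0)C(9,3)/C(18,3) = 7/68; then P = C(8,2)/C(14,2) = 4/13
  1 blue: C(9,1)C(9,2)/C(18,3) = 27/68; then P = C(9,2)/C(14,2) = 36/91
  2 blue: C(9,2)C(9,1)/C(18,3) = 27/68; then P = C(10,2)/C(14,2) = 45/91
  3 blue: C(9,3)C(9,0)/C(18,3) = 7/68; then P = C(11,2)/C(14,2) = 55/91
P(both blue) = 692/1547 ≈ 0.4473.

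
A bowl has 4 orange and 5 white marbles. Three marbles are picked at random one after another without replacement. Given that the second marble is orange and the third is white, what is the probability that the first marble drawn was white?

4/7

P(first=white and the second marble is orange and the third is white) = (5/9)·(4/8)·(4/7) = 10/63.
P(E) = Σ over first color = 5/42 + 10/63 = 5/18.
By Bayes, P(first=white | E) = 10/63 / 5/18 = 4/7 ≈ 0.5714.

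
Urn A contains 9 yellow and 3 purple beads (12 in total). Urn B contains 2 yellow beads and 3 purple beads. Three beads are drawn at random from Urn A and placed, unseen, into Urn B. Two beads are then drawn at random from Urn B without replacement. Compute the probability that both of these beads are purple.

237/1232

Condition on how many of the transferred beads are purple (from Urn A: 3 purple of 12; then Urn B has 8 total).
  0 purple: C(3,0)C(9,3)/C(12,3) = 21/55; then P = C(3,2)/C(8,2) = 3/28
  1 purple: C(3,1)C(9,2)/C(12,3) = 27/55; then P = C(4,2)/C(8,2) = 3/14
  2 purple: C(3,2)C(9,1)/C(12,3) = 27/220; then P = C(5,2)/C(8,2) = 5/14
  3 purple: C(3,3)C(9,0)/C(12,3) = 1/220; then P = C(6,2)/C(8,2) = 15/28
P(both purple) = 237/1232 ≈ 0.1924.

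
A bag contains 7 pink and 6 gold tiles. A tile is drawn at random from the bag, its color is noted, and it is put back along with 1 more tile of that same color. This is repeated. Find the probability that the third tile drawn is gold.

Sum over the four possibilities for the first two draws (gold/not-gold each), tracking how the gold count and total change by +1 per draw.
P(third is gold) = 6/13 ≈ 0.4615. (In a Pólya urn every draw has the same marginal probability 6/13.)

6/13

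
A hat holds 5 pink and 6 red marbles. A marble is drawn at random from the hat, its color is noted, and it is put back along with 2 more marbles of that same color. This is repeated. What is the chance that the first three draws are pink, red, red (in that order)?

Track the composition after each reinforcement of +2.
P = (5/11) · (6/13) · (8/15) = 16/143 ≈ 0.1119.

16/143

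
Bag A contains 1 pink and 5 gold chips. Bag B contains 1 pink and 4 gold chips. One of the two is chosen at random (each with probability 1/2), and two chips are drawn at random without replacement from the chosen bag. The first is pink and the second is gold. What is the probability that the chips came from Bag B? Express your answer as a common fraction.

6/11

P(E | Bag A) = 1/6; P(E | Bag B) = 1/5.
P(E) = 1/2·1/6 + 1/2·1/5 = 11/60.
By Bayes' rule, P(Bag B | E) = 1/10 / 11/60 = 6/11 ≈ 0.5455.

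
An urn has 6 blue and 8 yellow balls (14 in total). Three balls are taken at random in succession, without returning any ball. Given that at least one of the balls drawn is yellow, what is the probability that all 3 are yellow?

P(all 3 yellow) = C(8,3)/C(14,3) = 2/13; P(at least one yellow) = 1 − C(6,3)/C(14,3) = 86/91.
Since 'all 3 yellow' ⊆ 'at least one yellow', P(all 3 | at least one) = 2/13 / 86/91 = 7/43 ≈ 0.1628.

7/43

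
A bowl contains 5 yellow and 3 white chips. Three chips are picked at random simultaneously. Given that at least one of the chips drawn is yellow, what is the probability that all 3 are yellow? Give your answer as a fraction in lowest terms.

2/11

P(all 3 yellow) = C(5,3)/C(8,3) = 5/28; P(at least one yellow) = 1 − C(3,3)/C(8,3) = 55/56.
Since 'all 3 yellow' ⊆ 'at least one yellow', P(all 3 | at least one) = 5/28 / 55/56 = 2/11 ≈ 0.1818.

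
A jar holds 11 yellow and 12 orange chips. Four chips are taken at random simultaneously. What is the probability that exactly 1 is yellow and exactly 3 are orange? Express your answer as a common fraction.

44/161

Unordered draws without replacement: count favorable combinations over C(23,4).
Favorable = C(11,1) · C(12,3) = 2420; total = C(23,4) = 8855.
P = 2420/8855 = 44/161 ≈ 0.2733.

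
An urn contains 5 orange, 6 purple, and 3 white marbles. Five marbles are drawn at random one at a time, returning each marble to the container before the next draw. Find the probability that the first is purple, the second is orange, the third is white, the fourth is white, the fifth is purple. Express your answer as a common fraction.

405/134456

Multiply the conditional probability of each draw in order, with replacement (the composition resets each draw).
P = (6/14) · (5/14) · (3/14) · (3/14) · (6/14) = 405/134456 ≈ 0.0030.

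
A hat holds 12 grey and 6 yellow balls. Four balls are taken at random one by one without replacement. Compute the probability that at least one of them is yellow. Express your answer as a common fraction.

57/68

Use the complement: P(at least one yellow) = 1 − P(no yellow).
P(none) = C(12,4)/C(18,4) = 495/3060.
So P = 1 − 495/3060 = 57/68 ≈ 0.8382.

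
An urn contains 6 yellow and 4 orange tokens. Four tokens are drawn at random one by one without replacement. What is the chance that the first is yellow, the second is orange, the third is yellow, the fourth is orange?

Multiply the conditional probability of each draw in order, without replacement, so each draw removes one from its color and from the total.
P = (6/10) · (4/9) · (5/8) · (3/7) = 1/14 ≈ 0.0714.

1/14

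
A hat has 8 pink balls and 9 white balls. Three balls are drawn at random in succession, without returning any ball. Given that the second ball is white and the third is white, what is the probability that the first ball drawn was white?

P(first=white and the second ball is white and the third is white) = (9/17)·(8/16)·(7/15) = 21/170.
P(E) = Σ over first color = 12/85 + 21/170 = 9/34.
By Bayes, P(first=white | E) = 21/170 / 9/34 = 7/15 ≈ 0.4667.

7/15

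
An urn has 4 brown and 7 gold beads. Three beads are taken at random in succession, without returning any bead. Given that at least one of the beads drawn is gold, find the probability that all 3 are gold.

5/23

P(all 3 gold) = C(7,3)/C(11,3) = 7/33; P(at least one gold) = 1 − C(4,3)/C(11,3) = 161/165.
Since 'all 3 gold' ⊆ 'at least one gold', P(all 3 | at least one) = 7/33 / 161/165 = 5/23 ≈ 0.2174.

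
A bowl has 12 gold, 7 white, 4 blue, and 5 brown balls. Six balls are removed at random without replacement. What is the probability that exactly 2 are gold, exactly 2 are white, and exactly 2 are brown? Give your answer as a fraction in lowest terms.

11/299

Unordered draws without replacement: count favorable combinations over C(28,6).
Favorable = C(12,2) · C(7,2) · C(4,0) · C(5,2) = 13860; total = C(28,6) = 376740.
P = 13860/376740 = 11/299 ≈ 0.0368.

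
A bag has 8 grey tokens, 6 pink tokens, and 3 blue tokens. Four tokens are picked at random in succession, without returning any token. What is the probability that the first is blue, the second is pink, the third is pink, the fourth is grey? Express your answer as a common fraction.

3/238

Multiply the conditional probability of each draw in order, without replacement, so each draw removes one from its color and from the total.
P = (3/17) · (6/16) · (5/15) · (8/14) = 3/238 ≈ 0.0126.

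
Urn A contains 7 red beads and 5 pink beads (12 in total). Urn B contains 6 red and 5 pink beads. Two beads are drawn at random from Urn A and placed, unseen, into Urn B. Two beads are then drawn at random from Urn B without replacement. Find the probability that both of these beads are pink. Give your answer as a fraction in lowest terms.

105/572

Condition on how many of the transferred beads are pink (from Urn A: 5 pink of 12; then Urn B has 13 total).
  0 pink: C(5,0)C(7,2)/C(12,2) = 7/22; then P = C(5,2)/C(13,2) = 5/39
  1 pink: C(5,1)C(7,1)/C(12,2) = 35/66; then P = C(6,2)/C(13,2) = 5/26
  2 pink: C(5,2)C(7,0)/C(12,2) = 5/33; then P = C(7,2)/C(13,2) = 7/26
P(both pink) = 105/572 ≈ 0.1836.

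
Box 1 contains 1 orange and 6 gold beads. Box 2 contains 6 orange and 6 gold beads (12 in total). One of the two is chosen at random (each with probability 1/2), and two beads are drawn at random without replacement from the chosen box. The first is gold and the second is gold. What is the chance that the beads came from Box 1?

22/29

P(E | Box 1) = 5/7; P(E | Box 2) = 5/22.
P(E) = 1/2·5/7 + 1/2·5/22 = 145/308.
By Bayes' rule, P(Box 1 | E) = 5/14 / 145/308 = 22/29 ≈ 0.7586.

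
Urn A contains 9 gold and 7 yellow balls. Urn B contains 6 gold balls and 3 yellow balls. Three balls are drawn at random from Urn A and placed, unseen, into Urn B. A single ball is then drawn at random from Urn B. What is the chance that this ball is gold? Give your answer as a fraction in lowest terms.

41/64

Condition on how many of the transferred balls are gold (from Urn A: 9 gold of 16; then Urn B has 12 total).
  0 gold: C(9,0)C(7,3)/C(16,3) = 1/16; then P = 6/12
  1 gold: C(9,1)C(7,2)/C(16,3) = 27/80; then P = 7/12
  2 gold: C(9,2)C(7,1)/C(16,3) = 9/20; then P = 8/12
  3 gold: C(9,3)C(7,0)/C(16,3) = 3/20; then P = 9/12
P(gold from Urn B) = 41/64 ≈ 0.6406.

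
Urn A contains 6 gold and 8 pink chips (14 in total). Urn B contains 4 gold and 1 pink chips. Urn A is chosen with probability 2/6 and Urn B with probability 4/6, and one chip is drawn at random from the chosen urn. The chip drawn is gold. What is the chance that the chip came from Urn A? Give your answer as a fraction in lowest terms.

P(gold | Urn A) = 3/7; P(gold | Urn B) = 4/5.
P(gold) = 1/3·3/7 + 2/3·4/5 = 71/105.
By Bayes' rule, P(Urn A | gold) = 1/7 / 71/105 = 15/71 ≈ 0.2113.

15/71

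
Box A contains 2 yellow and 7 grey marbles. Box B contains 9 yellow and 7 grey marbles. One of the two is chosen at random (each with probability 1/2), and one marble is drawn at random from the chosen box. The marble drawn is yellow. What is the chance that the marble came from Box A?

32/113

P(yellow | Box A) = 2/9; P(yellow | Box B) = 9/16.
P(yellow) = 1/2·2/9 + 1/2·9/16 = 113/288.
By Bayes' rule, P(Box A | yellow) = 1/9 / 113/288 = 32/113 ≈ 0.2832.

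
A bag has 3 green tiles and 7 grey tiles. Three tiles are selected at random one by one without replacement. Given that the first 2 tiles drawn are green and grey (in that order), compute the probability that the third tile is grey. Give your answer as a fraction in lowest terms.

After removing 1 green, 1 grey, the bag has 6 grey out of 8 remaining.
P(third is grey | given) = 6/8 = 3/4 ≈ 0.7500.

3/4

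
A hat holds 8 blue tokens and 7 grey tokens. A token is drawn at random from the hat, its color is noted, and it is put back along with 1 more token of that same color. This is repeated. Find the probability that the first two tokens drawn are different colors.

7/15

Either blue then grey, or grey then blue; after the first draw the total is 16.
P = (8/15)·(7/16) + (7/15)·(8/16) = 7/15 ≈ 0.4667.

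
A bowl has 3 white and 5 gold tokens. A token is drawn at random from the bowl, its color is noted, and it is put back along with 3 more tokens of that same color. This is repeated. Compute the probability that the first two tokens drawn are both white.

After a white draw the bowl holds 6 white out of 11.
P = (3/8)·(6/11) = 9/44 ≈ 0.2045.

9/44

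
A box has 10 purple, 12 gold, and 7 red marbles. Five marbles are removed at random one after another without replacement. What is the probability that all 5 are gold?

Unordered draws without replacement: count favorable combinations over C(29,5).
Favorable = C(10,0) · C(12,5) · C(7,0) = 792; total = C(29,5) = 118755.
P = 792/118755 = 88/13195 ≈ 0.0067.

88/13195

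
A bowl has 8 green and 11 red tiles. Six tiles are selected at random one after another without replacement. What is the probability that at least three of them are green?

Sum the hypergeometric tail for j = 3,…,6 green tiles.
Favorable = C(8,3)·C(11,3) + C(8,4)·C(11,2) + C(8,5)·C(11,1) + C(8,6)·C(11,0) = 13734; total = C(19,6) = 27132.
P = 13734/27132 = 327/646 ≈ 0.5062.

327/646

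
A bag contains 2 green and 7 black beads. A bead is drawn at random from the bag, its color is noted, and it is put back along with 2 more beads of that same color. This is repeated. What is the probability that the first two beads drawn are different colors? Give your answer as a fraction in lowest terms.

28/99

Either green then black, or black then green; after the first draw the total is 11.
P = (2/9)·(7/11) + (7/9)·(2/11) = 28/99 ≈ 0.2828.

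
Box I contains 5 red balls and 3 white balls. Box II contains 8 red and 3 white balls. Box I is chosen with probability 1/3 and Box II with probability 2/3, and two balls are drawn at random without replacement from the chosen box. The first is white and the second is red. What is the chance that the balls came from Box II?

448/723

P(E | Box I) = 15/56; P(E | Box II) = 12/55.
P(E) = 1/3·15/56 + 2/3·12/55 = 723/3080.
By Bayes' rule, P(Box II | E) = 8/55 / 723/3080 = 448/723 ≈ 0.6196.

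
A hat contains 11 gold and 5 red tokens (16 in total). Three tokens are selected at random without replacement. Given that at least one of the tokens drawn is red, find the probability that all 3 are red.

P(all 3 red) = C(5,3)/C(16,3) = 1/56; P(at least one red) = 1 − C(11,3)/C(16,3) = 79/112.
Since 'all 3 red' ⊆ 'at least one red', P(all 3 | at least one) = 1/56 / 79/112 = 2/79 ≈ 0.0253.

2/79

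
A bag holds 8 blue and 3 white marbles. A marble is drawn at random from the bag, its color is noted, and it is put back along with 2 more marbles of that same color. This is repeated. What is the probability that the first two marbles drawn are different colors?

Either blue then white, or white then blue; after the first draw the total is 13.
P = (8/11)·(3/13) + (3/11)·(8/13) = 48/143 ≈ 0.3357.

48/143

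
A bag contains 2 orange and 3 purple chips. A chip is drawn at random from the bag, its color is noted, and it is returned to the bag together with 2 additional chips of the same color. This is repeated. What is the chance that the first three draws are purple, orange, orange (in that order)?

Track the composition after each reinforcement of +2.
P = (3/5) · (2/7) · (4/9) = 8/105 ≈ 0.0762.

8/105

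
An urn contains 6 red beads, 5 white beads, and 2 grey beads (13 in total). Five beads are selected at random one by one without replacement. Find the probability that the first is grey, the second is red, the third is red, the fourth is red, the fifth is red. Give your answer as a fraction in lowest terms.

2/429

Multiply the conditional probability of each draw in order, without replacement, so each draw removes one from its color and from the total.
P = (2/13) · (6/12) · (5/11) · (4/10) · (3/9) = 2/429 ≈ 0.0047.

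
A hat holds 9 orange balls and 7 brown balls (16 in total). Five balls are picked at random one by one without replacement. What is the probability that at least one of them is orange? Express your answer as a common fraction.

Use the complement: P(at least one orange) = 1 − P(no orange).
P(none) = C(7,5)/C(16,5) = 21/4368.
So P = 1 − 21/4368 = 207/208 ≈ 0.9952.

207/208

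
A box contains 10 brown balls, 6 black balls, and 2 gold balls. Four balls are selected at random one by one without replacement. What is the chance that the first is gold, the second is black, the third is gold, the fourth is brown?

1/612

Multiply the conditional probability of each draw in order, without replacement, so each draw removes one from its color and from the total.
P = (2/18) · (6/17) · (1/16) · (10/15) = 1/612 ≈ 0.0016.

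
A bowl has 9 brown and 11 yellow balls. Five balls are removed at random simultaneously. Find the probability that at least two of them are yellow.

583/646

Sum the hypergeometric tail for j = 2,…,5 yellow balls.
Favorable = C(11,2)·C(9,3) + C(11,3)·C(9,2) + C(11,4)·C(9,1) + C(11,5)·C(9,0) = 13992; total = C(20,5) = 15504.
P = 13992/15504 = 583/646 ≈ 0.9025.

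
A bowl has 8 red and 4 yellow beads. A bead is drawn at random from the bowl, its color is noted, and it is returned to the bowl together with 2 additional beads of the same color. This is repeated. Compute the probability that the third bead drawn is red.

Sum over the four possibilities for the first two draws (red/not-red each), tracking how the red count and total change by +2 per draw.
P(third is red) = 2/3 ≈ 0.6667. (In a Pólya urn every draw has the same marginal probability 8/12.)

2/3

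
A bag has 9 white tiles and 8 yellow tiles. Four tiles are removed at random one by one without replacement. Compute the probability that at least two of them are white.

129/170

Sum the hypergeometric tail for j = 2,…,4 white tiles.
Favorable = C(9,2)·C(8,2) + C(9,3)·C(8,1) + C(9,4)·C(8,0) = 1806; total = C(17,4) = 2380.
P = 1806/2380 = 129/170 ≈ 0.7588.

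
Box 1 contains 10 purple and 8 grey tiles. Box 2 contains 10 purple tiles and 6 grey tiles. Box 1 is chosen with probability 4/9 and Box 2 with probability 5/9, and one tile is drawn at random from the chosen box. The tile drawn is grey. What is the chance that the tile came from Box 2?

135/263

P(grey | Box 1) = 4/9; P(grey | Box 2) = 3/8.
P(grey) = 4/9·4/9 + 5/9·3/8 = 263/648.
By Bayes' rule, P(Box 2 | grey) = 5/24 / 263/648 = 135/263 ≈ 0.5133.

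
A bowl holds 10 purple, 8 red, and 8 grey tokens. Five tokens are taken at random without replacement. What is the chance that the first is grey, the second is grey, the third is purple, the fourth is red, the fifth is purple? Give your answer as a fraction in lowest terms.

84/16445

Multiply the conditional probability of each draw in order, without replacement, so each draw removes one from its color and from the total.
P = (8/26) · (7/25) · (10/24) · (8/23) · (9/22) = 84/16445 ≈ 0.0051.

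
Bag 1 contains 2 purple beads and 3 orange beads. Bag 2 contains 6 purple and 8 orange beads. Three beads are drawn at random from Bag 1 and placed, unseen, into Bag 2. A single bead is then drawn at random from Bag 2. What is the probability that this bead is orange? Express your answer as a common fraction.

49/85

Condition on how many of the transferred beads are orange (from Bag 1: 3 orange of 5; then Bag 2 has 17 total).
  1 orange: C(3,1)C(2,2)/C(5,3) = 3/10; then P = 9/17
  2 orange: C(3,2)C(2,1)/C(5,3) = 3/5; then P = 10/17
  3 orange: C(3,3)C(2,0)/C(5,3) = 1/10; then P = 11/17
P(orange from Bag 2) = 49/85 ≈ 0.5765.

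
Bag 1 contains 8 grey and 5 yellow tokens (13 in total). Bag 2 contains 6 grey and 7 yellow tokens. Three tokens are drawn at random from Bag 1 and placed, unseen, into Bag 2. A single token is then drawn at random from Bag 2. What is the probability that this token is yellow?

Condition on how many of the transferred tokens are yellow (from Bag 1: 5 yellow of 13; then Bag 2 has 16 total).
  0 yellow: C(5,0)C(8,3)/C(13,3) = 28/143; then P = 7/16
  1 yellow: C(5,1)C(8,2)/C(13,3) = 70/143; then P = 8/16
  2 yellow: C(5,2)C(8,1)/C(13,3) = 40/143; then P = 9/16
  3 yellow: C(5,3)C(8,0)/C(13,3) = 5/143; then P = 10/16
P(yellow from Bag 2) = 53/104 ≈ 0.5096.

53/104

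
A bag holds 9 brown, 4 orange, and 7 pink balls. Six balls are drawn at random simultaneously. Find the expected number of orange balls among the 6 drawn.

6/5

By linearity of expectation, E[X] = Σ P(draw i is orange); by symmetry each draw (even without replacement) has P(orange) = 4/20.
E[X] = 6 · 4/20 = 6/5 ≈ 1.2000.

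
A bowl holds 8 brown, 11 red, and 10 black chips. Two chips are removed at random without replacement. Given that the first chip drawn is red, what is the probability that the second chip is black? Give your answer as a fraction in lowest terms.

After removing 1 red, the bowl has 10 black out of 28 remaining.
P(second is black | given) = 10/28 = 5/14 ≈ 0.3571.

5/14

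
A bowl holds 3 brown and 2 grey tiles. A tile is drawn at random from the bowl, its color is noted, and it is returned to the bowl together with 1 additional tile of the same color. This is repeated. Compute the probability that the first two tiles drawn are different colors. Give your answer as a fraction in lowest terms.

Either grey then brown, or brown then grey; after the first draw the total is 6.
P = (2/5)·(3/6) + (3/5)·(2/6) = 2/5 ≈ 0.4000.

2/5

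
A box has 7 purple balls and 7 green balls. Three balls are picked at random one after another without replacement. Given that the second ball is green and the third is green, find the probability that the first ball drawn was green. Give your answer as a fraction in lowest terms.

5/12

P(first=green and the second ball is green and the third is green) = (7/14)·(6/13)·(5/12) = 5/52.
P(E) = Σ over first color = 7/52 + 5/52 = 3/13.
By Bayes, P(first=green | E) = 5/52 / 3/13 = 5/12 ≈ 0.4167.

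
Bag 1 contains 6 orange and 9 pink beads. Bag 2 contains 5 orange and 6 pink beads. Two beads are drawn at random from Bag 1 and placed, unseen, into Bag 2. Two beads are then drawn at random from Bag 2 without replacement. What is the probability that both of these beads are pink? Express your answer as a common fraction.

263/910

Condition on how many of the transferred beads are pink (from Bag 1: 9 pink of 15; then Bag 2 has 13 total).
  0 pink: C(9,0)C(6,2)/C(15,2) = 1/7; then P = C(6,2)/C(13,2) = 5/26
  1 pink: C(9,1)C(6,1)/C(15,2) = 18/35; then P = C(7,2)/C(13,2) = 7/26
  2 pink: C(9,2)C(6,0)/C(15,2) = 12/35; then P = C(8,2)/C(13,2) = 14/39
P(both pink) = 263/910 ≈ 0.2890.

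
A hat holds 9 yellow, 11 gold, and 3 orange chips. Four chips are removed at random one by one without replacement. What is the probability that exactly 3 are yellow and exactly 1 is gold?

12/115

Unordered draws without replacement: count favorable combinations over C(23,4).
Favorable = C(9,3) · C(11,1) · C(3,0) = 924; total = C(23,4) = 8855.
P = 924/8855 = 12/115 ≈ 0.1043.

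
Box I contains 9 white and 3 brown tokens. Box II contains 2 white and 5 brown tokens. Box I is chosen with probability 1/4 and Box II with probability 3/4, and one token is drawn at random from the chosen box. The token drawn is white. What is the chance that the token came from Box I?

7/15

P(white | Box I) = 3/4; P(white | Box II) = 2/7.
P(white) = 1/4·3/4 + 3/4·2/7 = 45/112.
By Bayes' rule, P(Box I | white) = 3/16 / 45/112 = 7/15 ≈ 0.4667.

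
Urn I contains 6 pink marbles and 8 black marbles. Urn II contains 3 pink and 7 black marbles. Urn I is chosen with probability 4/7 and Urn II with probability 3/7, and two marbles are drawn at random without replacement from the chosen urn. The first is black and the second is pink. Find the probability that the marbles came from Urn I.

960/1597

P(E | Urn I) = 24/91; P(E | Urn II) = 7/30.
P(E) = 4/7·24/91 + 3/7·7/30 = 1597/6370.
By Bayes' rule, P(Urn I | E) = 96/637 / 1597/6370 = 960/1597 ≈ 0.6011.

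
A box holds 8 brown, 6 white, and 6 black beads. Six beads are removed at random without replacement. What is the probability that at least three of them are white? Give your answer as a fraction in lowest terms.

291/1292

Sum the hypergeometric tail for j = 3,…,6 white beads.
Favorable = C(6,3)·C(14,3) + C(6,4)·C(14,2) + C(6,5)·C(14,1) + C(6,6)·C(14,0) = 8730; total = C(20,6) = 38760.
P = 8730/38760 = 291/1292 ≈ 0.2252.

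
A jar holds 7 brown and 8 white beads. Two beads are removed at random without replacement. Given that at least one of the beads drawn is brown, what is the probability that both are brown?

P(both brown) = C(7,2)/C(15,2) = 1/5; P(at least one brown) = 1 − C(8,2)/C(15,2) = 11/15.
Since 'both brown' ⊆ 'at least one brown', P(both | at least one) = 1/5 / 11/15 = 3/11 ≈ 0.2727.

3/11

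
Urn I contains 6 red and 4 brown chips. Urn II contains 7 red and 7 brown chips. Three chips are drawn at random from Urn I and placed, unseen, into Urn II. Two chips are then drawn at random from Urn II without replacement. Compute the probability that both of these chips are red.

173/680

Condition on how many of the transferred chips are red (from Urn I: 6 red of 10; then Urn II has 17 total).
  0 red: C(6,0)C(4,3)/C(10,3) = 1/30; then P = C(7,2)/C(17,2) = 21/136
  1 red: C(6,1)C(4,2)/C(10,3) = 3/10; then P = C(8,2)/C(17,2) = 7/34
  2 red: C(6,2)C(4,1)/C(10,3) = 1/2; then P = C(9,2)/C(17,2) = 9/34
  3 red: C(6,3)C(4,0)/C(10,3) = 1/6; then P = C(10,2)/C(17,2) = 45/136
P(both red) = 173/680 ≈ 0.2544.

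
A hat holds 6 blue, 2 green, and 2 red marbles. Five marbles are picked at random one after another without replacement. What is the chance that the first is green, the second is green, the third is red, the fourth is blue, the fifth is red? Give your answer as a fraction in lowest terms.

1/1260

Multiply the conditional probability of each draw in order, without replacement, so each draw removes one from its color and from the total.
P = (2/10) · (1/9) · (2/8) · (6/7) · (1/6) = 1/1260 ≈ 0.0008.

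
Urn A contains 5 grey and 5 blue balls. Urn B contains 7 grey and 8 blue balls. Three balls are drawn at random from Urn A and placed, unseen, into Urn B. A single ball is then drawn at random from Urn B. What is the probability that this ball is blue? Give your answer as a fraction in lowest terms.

Condition on how many of the transferred balls are blue (from Urn A: 5 blue of 10; then Urn B has 18 total).
  0 blue: C(5,0)C(5,3)/C(10,3) = 1/12; then P = 8/18
  1 blue: C(5,1)C(5,2)/C(10,3) = 5/12; then P = 9/18
  2 blue: C(5,2)C(5,1)/C(10,3) = 5/12; then P = 10/18
  3 blue: C(5,3)C(5,0)/C(10,3) = 1/12; then P = 11/18
P(blue from Urn B) = 19/36 ≈ 0.5278.

19/36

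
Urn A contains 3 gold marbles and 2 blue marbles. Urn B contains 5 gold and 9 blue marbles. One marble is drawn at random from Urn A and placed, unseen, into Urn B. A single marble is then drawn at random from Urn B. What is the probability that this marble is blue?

47/75

Condition on how many of the transferred marbles are blue (from Urn A: 2 blue of 5; then Urn B has 15 total).
  0 blue: C(2,0)C(3,1)/C(5,1) = 3/5; then P = 9/15
  1 blue: C(2,1)C(3,0)/C(5,1) = 2/5; then P = 10/15
P(blue from Urn B) = 47/75 ≈ 0.6267.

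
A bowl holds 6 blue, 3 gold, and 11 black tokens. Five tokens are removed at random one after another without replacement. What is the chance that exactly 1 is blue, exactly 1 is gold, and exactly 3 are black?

Unordered draws without replacement: count favorable combinations over C(20,5).
Favorable = C(6,1) · C(3,1) · C(11,3) = 2970; total = C(20,5) = 15504.
P = 2970/15504 = 495/2584 ≈ 0.1916.

495/2584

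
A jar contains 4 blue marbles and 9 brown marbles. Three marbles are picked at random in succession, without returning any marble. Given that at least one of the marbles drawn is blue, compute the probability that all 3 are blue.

2/101

P(all 3 blue) = C(4,3)/C(13,3) = 2/143; P(at least one blue) = 1 − C(9,3)/C(13,3) = 101/143.
Since 'all 3 blue' ⊆ 'at least one blue', P(all 3 | at least one) = 2/143 / 101/143 = 2/101 ≈ 0.0198.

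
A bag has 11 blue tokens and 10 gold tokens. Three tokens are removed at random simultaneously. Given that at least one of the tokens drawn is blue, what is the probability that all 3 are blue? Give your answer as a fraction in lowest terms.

P(all 3 blue) = C(11,3)/C(21,3) = 33/266; P(at least one blue) = 1 − C(10,3)/C(21,3) = 121/133.
Since 'all 3 blue' ⊆ 'at least one blue', P(all 3 | at least one) = 33/266 / 121/133 = 3/22 ≈ 0.1364.

3/22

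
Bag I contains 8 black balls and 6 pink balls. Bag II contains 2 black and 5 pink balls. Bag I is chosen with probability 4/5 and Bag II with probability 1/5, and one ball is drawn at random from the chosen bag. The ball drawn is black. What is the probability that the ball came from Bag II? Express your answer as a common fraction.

1/9

P(black | Bag I) = 4/7; P(black | Bag II) = 2/7.
P(black) = 4/5·4/7 + 1/5·2/7 = 18/35.
By Bayes' rule, P(Bag II | black) = 2/35 / 18/35 = 1/9 ≈ 0.1111.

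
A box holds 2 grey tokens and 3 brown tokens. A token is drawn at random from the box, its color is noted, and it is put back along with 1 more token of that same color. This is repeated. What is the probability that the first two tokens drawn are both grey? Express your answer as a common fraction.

After a grey draw the box holds 3 grey out of 6.
P = (2/5)·(3/6) = 1/5 ≈ 0.2000.

1/5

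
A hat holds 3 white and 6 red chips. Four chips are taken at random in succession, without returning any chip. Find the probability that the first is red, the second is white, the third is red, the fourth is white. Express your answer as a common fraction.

Multiply the conditional probability of each draw in order, without replacement, so each draw removes one from its color and from the total.
P = (6/9) · (3/8) · (5/7) · (2/6) = 5/84 ≈ 0.0595.

5/84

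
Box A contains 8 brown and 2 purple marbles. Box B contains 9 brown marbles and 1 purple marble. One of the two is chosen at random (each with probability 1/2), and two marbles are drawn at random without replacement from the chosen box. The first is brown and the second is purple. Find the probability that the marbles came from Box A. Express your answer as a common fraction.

16/25

P(E | Box A) = 8/45; P(E | Box B) = 1/10.
P(E) = 1/2·8/45 + 1/2·1/10 = 5/36.
By Bayes' rule, P(Box A | E) = 4/45 / 5/36 = 16/25 ≈ 0.6400.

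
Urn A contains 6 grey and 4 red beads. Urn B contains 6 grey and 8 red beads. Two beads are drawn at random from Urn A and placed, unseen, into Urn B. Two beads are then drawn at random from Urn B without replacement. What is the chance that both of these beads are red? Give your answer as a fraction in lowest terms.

Condition on how many of the transferred beads are red (from Urn A: 4 red of 10; then Urn B has 16 total).
  0 red: C(4,0)C(6,2)/C(10,2) = 1/3; then P = C(8,2)/C(16,2) = 7/30
  1 red: C(4,1)C(6,1)/C(10,2) = 8/15; then P = C(9,2)/C(16,2) = 3/10
  2 red: C(4,2)C(6,0)/C(10,2) = 2/15; then P = C(10,2)/C(16,2) = 3/8
P(both red) = 259/900 ≈ 0.2878.

259/900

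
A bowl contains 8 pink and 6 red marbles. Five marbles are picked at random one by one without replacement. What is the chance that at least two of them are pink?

134/143

Sum the hypergeometric tail for j = 2,…,5 pink marbles.
Favorable = C(8,2)·C(6,3) + C(8,3)·C(6,2) + C(8,4)·C(6,1) + C(8,5)·C(6,0) = 1876; total = C(14,5) = 2002.
P = 1876/2002 = 134/143 ≈ 0.9371.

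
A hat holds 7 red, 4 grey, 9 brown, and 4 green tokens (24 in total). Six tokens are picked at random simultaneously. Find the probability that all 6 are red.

Unordered draws without replacement: count favorable combinations over C(24,6).
Favorable = C(7,6) · C(4,0) · C(9,0) · C(4,0) = 7; total = C(24,6) = 134596.
P = 7/134596 = 1/19228 ≈ 0.0001.

1/19228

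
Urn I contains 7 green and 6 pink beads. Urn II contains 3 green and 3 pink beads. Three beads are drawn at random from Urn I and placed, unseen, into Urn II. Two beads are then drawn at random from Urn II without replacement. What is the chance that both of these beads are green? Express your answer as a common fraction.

25/104

Condition on how many of the transferred beads are green (from Urn I: 7 green of 13; then Urn II has 9 total).
  0 green: C(7,0)C(6,3)/C(13,3) = 10/143; then P = C(3,2)/C(9,2) = 1/12
  1 green: C(7,1)C(6,2)/C(13,3) = 105/286; then P = C(4,2)/C(9,2) = 1/6
  2 green: C(7,2)C(6,1)/C(13,3) = 63/143; then P = C(5,2)/C(9,2) = 5/18
  3 green: C(7,3)C(6,0)/C(13,3) = 35/286; then P = C(6,2)/C(9,2) = 5/12
P(both green) = 25/104 ≈ 0.2404.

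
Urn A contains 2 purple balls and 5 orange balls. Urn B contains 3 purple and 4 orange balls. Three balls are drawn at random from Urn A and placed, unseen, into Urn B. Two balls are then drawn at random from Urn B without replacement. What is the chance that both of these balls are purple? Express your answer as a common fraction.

8/63

Condition on how many of the transferred balls are purple (from Urn A: 2 purple of 7; then Urn B has 10 total).
  0 purple: C(2,0)C(5,3)/C(7,3) = 2/7; then P = C(3,2)/C(10,2) = 1/15
  1 purple: C(2,1)C(5,2)/C(7,3) = 4/7; then P = C(4,2)/C(10,2) = 2/15
  2 purple: C(2,2)C(5,1)/C(7,3) = 1/7; then P = C(5,2)/C(10,2) = 2/9
P(both purple) = 8/63 ≈ 0.1270.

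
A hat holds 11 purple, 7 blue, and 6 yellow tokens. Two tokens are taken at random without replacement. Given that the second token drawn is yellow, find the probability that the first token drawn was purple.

P(first=purple and the second token drawn is yellow) = (11/24)·(6/23) = 11/92.
P(the second token drawn is yellow) = Σ over first color = 11/92 + 7/92 + 5/92 = 1/4.
By Bayes, P(first=purple | the second token drawn is yellow) = 11/92 / 1/4 = 11/23 ≈ 0.4783.

11/23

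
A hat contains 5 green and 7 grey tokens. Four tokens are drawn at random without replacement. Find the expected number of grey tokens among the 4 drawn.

By linearity of expectation, E[X] = Σ P(draw i is grey); by symmetry each draw (even without replacement) has P(grey) = 7/12.
E[X] = 4 · 7/12 = 7/3 ≈ 2.3333.

7/3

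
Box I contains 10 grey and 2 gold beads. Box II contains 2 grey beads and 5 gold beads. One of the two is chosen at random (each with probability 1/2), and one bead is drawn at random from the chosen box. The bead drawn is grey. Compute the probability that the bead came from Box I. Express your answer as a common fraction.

35/47

P(grey | Box I) = 5/6; P(grey | Box II) = 2/7.
P(grey) = 1/2·5/6 + 1/2·2/7 = 47/84.
By Bayes' rule, P(Box I | grey) = 5/12 / 47/84 = 35/47 ≈ 0.7447.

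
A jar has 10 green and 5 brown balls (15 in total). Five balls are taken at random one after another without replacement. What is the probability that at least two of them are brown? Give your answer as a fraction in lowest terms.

Sum the hypergeometric tail for j = 2,…,5 brown balls.
Favorable = C(5,2)·C(10,3) + C(5,3)·C(10,2) + C(5,4)·C(10,1) + C(5,5)·C(10,0) = 1701; total = C(15,5) = 3003.
P = 1701/3003 = 81/143 ≈ 0.5664.

81/143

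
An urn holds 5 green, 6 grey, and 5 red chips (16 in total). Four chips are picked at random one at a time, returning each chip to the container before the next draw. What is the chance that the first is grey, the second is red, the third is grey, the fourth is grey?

Multiply the conditional probability of each draw in order, with replacement (the composition resets each draw).
P = (6/16) · (5/16) · (6/16) · (6/16) = 135/8192 ≈ 0.0165.

135/8192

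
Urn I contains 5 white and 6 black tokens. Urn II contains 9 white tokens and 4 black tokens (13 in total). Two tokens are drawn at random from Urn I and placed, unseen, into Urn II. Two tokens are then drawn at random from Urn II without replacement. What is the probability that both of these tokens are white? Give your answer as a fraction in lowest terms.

Condition on how many of the transferred tokens are white (from Urn I: 5 white of 11; then Urn II has 15 total).
  0 white: C(5,0)C(6,2)/C(11,2) = 3/11; then P = C(9,2)/C(15,2) = 12/35
  1 white: C(5,1)C(6,1)/C(11,2) = 6/11; then P = C(10,2)/C(15,2) = 3/7
  2 white: C(5,2)C(6,0)/C(11,2) = 2/11; then P = C(11,2)/C(15,2) = 11/21
P(both white) = 488/1155 ≈ 0.4225.

488/1155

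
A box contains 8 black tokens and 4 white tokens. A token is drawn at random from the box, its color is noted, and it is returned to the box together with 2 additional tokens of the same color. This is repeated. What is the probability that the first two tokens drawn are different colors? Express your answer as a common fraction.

Either white then black, or black then white; after the first draw the total is 14.
P = (4/12)·(8/14) + (8/12)·(4/14) = 8/21 ≈ 0.3810.

8/21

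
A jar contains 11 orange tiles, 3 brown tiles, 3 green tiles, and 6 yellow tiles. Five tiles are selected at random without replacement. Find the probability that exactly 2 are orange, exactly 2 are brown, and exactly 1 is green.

Unordered draws without replacement: count favorable combinations over C(23,5).
Favorable = C(11,2) · C(3,2) · C(3,1) · C(6,0) = 495; total = C(23,5) = 33649.
P = 495/33649 = 45/3059 ≈ 0.0147.

45/3059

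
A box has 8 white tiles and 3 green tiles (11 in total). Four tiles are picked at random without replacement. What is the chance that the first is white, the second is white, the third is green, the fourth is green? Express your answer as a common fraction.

Multiply the conditional probability of each draw in order, without replacement, so each draw removes one from its color and from the total.
P = (8/11) · (7/10) · (3/9) · (2/8) = 7/165 ≈ 0.0424.

7/165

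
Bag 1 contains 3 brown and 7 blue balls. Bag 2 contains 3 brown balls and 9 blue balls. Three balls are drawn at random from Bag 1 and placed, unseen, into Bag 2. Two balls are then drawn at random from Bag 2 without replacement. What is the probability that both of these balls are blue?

563/1050

Condition on how many of the transferred balls are blue (from Bag 1: 7 blue of 10; then Bag 2 has 15 total).
  0 blue: C(7,0)C(3,3)/C(10,3) = 1/120; then P = C(9,2)/C(15,2) = 12/35
  1 blue: C(7,1)C(3,2)/C(10,3) = 7/40; then P = C(10,2)/C(15,2) = 3/7
  2 blue: C(7,2)C(3,1)/C(10,3) = 21/40; then P = C(11,2)/C(15,2) = 11/21
  3 blue: C(7,3)C(3,0)/C(10,3) = 7/24; then P = C(12,2)/C(15,2) = 22/35
P(both blue) = 563/1050 ≈ 0.5362.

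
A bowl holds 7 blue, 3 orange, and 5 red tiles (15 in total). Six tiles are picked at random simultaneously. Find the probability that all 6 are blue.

1/715

Unordered draws without replacement: count favorable combinations over C(15,6).
Favorable = C(7,6) · C(3,0) · C(5,0) = 7; total = C(15,6) = 5005.
P = 7/5005 = 1/715 ≈ 0.0014.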